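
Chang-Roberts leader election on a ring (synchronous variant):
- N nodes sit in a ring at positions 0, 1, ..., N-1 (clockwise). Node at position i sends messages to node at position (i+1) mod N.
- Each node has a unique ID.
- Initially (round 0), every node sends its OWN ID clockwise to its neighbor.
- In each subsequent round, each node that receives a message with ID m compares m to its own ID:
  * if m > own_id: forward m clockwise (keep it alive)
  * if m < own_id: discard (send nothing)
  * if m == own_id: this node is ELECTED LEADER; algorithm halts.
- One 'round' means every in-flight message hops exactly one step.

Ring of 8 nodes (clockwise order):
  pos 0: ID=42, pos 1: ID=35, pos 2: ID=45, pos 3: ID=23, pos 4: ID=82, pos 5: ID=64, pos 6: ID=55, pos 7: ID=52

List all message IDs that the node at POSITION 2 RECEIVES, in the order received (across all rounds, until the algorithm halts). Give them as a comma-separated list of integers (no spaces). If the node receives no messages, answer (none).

Round 1: pos1(id35) recv 42: fwd; pos2(id45) recv 35: drop; pos3(id23) recv 45: fwd; pos4(id82) recv 23: drop; pos5(id64) recv 82: fwd; pos6(id55) recv 64: fwd; pos7(id52) recv 55: fwd; pos0(id42) recv 52: fwd
Round 2: pos2(id45) recv 42: drop; pos4(id82) recv 45: drop; pos6(id55) recv 82: fwd; pos7(id52) recv 64: fwd; pos0(id42) recv 55: fwd; pos1(id35) recv 52: fwd
Round 3: pos7(id52) recv 82: fwd; pos0(id42) recv 64: fwd; pos1(id35) recv 55: fwd; pos2(id45) recv 52: fwd
Round 4: pos0(id42) recv 82: fwd; pos1(id35) recv 64: fwd; pos2(id45) recv 55: fwd; pos3(id23) recv 52: fwd
Round 5: pos1(id35) recv 82: fwd; pos2(id45) recv 64: fwd; pos3(id23) recv 55: fwd; pos4(id82) recv 52: drop
Round 6: pos2(id45) recv 82: fwd; pos3(id23) recv 64: fwd; pos4(id82) recv 55: drop
Round 7: pos3(id23) recv 82: fwd; pos4(id82) recv 64: drop
Round 8: pos4(id82) recv 82: ELECTED

Answer: 35,42,52,55,64,82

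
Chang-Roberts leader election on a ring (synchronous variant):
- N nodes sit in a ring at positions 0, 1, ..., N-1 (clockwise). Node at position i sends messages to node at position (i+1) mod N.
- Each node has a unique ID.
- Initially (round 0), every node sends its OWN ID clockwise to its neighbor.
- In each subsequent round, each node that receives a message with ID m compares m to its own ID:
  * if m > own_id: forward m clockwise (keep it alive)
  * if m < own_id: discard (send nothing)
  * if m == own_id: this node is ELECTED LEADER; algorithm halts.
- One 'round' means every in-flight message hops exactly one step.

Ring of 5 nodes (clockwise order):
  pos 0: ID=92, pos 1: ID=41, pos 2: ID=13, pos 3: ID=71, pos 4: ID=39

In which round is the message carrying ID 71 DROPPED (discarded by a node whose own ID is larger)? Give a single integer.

Round 1: pos1(id41) recv 92: fwd; pos2(id13) recv 41: fwd; pos3(id71) recv 13: drop; pos4(id39) recv 71: fwd; pos0(id92) recv 39: drop
Round 2: pos2(id13) recv 92: fwd; pos3(id71) recv 41: drop; pos0(id92) recv 71: drop
Round 3: pos3(id71) recv 92: fwd
Round 4: pos4(id39) recv 92: fwd
Round 5: pos0(id92) recv 92: ELECTED
Message ID 71 originates at pos 3; dropped at pos 0 in round 2

Answer: 2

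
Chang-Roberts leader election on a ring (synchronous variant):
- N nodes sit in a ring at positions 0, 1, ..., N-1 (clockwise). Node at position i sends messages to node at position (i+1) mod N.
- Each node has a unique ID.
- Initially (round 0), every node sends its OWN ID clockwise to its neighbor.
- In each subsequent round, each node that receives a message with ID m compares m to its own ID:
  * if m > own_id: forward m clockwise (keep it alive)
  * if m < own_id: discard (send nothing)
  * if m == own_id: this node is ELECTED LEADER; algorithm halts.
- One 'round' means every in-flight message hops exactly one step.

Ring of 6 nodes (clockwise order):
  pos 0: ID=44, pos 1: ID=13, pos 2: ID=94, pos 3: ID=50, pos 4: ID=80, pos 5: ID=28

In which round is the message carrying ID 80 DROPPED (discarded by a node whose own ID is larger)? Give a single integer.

Round 1: pos1(id13) recv 44: fwd; pos2(id94) recv 13: drop; pos3(id50) recv 94: fwd; pos4(id80) recv 50: drop; pos5(id28) recv 80: fwd; pos0(id44) recv 28: drop
Round 2: pos2(id94) recv 44: drop; pos4(id80) recv 94: fwd; pos0(id44) recv 80: fwd
Round 3: pos5(id28) recv 94: fwd; pos1(id13) recv 80: fwd
Round 4: pos0(id44) recv 94: fwd; pos2(id94) recv 80: drop
Round 5: pos1(id13) recv 94: fwd
Round 6: pos2(id94) recv 94: ELECTED
Message ID 80 originates at pos 4; dropped at pos 2 in round 4

Answer: 4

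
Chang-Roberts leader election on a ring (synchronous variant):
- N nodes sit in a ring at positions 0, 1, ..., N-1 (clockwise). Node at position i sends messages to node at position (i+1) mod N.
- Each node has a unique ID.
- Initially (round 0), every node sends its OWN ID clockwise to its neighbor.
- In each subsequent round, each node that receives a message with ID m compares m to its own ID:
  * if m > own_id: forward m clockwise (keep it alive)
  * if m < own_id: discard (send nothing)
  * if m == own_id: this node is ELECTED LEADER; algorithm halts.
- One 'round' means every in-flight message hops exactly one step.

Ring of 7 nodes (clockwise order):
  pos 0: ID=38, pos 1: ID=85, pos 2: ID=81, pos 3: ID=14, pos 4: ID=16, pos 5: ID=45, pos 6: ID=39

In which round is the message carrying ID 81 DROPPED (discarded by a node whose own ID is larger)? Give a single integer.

Answer: 6

Derivation:
Round 1: pos1(id85) recv 38: drop; pos2(id81) recv 85: fwd; pos3(id14) recv 81: fwd; pos4(id16) recv 14: drop; pos5(id45) recv 16: drop; pos6(id39) recv 45: fwd; pos0(id38) recv 39: fwd
Round 2: pos3(id14) recv 85: fwd; pos4(id16) recv 81: fwd; pos0(id38) recv 45: fwd; pos1(id85) recv 39: drop
Round 3: pos4(id16) recv 85: fwd; pos5(id45) recv 81: fwd; pos1(id85) recv 45: drop
Round 4: pos5(id45) recv 85: fwd; pos6(id39) recv 81: fwd
Round 5: pos6(id39) recv 85: fwd; pos0(id38) recv 81: fwd
Round 6: pos0(id38) recv 85: fwd; pos1(id85) recv 81: drop
Round 7: pos1(id85) recv 85: ELECTED
Message ID 81 originates at pos 2; dropped at pos 1 in round 6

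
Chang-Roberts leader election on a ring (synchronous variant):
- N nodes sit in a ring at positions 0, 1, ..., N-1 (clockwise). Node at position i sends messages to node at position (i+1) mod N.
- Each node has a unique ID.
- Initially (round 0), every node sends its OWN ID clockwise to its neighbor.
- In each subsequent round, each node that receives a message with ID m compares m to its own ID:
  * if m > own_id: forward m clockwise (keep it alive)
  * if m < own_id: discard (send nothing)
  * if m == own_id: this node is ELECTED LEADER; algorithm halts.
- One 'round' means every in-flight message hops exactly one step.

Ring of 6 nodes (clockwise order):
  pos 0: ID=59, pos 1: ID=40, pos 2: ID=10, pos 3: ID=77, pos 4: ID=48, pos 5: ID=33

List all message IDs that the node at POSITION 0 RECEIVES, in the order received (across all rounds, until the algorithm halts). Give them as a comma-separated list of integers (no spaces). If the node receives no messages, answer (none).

Round 1: pos1(id40) recv 59: fwd; pos2(id10) recv 40: fwd; pos3(id77) recv 10: drop; pos4(id48) recv 77: fwd; pos5(id33) recv 48: fwd; pos0(id59) recv 33: drop
Round 2: pos2(id10) recv 59: fwd; pos3(id77) recv 40: drop; pos5(id33) recv 77: fwd; pos0(id59) recv 48: drop
Round 3: pos3(id77) recv 59: drop; pos0(id59) recv 77: fwd
Round 4: pos1(id40) recv 77: fwd
Round 5: pos2(id10) recv 77: fwd
Round 6: pos3(id77) recv 77: ELECTED

Answer: 33,48,77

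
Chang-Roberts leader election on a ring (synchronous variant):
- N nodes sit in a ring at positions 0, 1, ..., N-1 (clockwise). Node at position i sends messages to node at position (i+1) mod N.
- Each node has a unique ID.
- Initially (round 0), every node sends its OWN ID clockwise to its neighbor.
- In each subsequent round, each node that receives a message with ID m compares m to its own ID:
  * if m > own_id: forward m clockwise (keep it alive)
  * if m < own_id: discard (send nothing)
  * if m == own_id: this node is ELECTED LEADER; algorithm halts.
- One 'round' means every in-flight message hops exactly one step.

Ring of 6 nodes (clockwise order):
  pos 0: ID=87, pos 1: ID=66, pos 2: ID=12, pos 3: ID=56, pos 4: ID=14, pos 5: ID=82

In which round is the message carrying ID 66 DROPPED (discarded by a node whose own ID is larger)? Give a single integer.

Round 1: pos1(id66) recv 87: fwd; pos2(id12) recv 66: fwd; pos3(id56) recv 12: drop; pos4(id14) recv 56: fwd; pos5(id82) recv 14: drop; pos0(id87) recv 82: drop
Round 2: pos2(id12) recv 87: fwd; pos3(id56) recv 66: fwd; pos5(id82) recv 56: drop
Round 3: pos3(id56) recv 87: fwd; pos4(id14) recv 66: fwd
Round 4: pos4(id14) recv 87: fwd; pos5(id82) recv 66: drop
Round 5: pos5(id82) recv 87: fwd
Round 6: pos0(id87) recv 87: ELECTED
Message ID 66 originates at pos 1; dropped at pos 5 in round 4

Answer: 4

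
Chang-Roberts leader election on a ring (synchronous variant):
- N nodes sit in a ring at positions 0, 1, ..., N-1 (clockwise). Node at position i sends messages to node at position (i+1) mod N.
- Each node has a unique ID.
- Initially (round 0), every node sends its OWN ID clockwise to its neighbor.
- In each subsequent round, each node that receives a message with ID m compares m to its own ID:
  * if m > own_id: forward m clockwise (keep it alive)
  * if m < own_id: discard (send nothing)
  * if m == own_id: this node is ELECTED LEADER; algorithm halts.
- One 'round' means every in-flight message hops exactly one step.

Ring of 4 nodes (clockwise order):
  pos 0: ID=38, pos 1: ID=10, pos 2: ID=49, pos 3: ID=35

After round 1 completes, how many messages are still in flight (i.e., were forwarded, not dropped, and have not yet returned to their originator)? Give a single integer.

Round 1: pos1(id10) recv 38: fwd; pos2(id49) recv 10: drop; pos3(id35) recv 49: fwd; pos0(id38) recv 35: drop
After round 1: 2 messages still in flight

Answer: 2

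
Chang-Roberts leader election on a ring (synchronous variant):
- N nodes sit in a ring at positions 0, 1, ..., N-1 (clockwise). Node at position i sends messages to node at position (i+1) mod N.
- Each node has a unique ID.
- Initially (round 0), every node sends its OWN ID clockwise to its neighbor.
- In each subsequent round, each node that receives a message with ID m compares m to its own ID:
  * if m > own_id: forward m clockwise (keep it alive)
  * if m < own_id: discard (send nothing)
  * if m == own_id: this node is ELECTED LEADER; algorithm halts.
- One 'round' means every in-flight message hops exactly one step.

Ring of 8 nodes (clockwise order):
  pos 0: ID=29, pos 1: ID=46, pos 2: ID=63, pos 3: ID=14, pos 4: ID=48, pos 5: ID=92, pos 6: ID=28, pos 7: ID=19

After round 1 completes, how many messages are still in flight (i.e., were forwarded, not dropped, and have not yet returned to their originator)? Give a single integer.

Round 1: pos1(id46) recv 29: drop; pos2(id63) recv 46: drop; pos3(id14) recv 63: fwd; pos4(id48) recv 14: drop; pos5(id92) recv 48: drop; pos6(id28) recv 92: fwd; pos7(id19) recv 28: fwd; pos0(id29) recv 19: drop
After round 1: 3 messages still in flight

Answer: 3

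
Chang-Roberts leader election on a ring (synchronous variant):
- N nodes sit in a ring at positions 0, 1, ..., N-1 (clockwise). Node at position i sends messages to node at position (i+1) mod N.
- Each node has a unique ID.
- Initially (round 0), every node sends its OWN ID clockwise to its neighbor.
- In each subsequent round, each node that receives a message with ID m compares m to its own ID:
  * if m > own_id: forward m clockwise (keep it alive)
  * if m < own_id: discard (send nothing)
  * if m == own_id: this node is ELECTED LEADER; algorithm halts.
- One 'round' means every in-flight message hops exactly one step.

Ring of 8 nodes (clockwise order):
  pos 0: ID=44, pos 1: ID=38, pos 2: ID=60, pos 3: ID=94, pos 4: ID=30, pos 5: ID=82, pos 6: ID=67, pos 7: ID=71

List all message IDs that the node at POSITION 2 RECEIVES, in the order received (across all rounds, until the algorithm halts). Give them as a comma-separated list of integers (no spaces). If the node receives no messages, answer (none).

Round 1: pos1(id38) recv 44: fwd; pos2(id60) recv 38: drop; pos3(id94) recv 60: drop; pos4(id30) recv 94: fwd; pos5(id82) recv 30: drop; pos6(id67) recv 82: fwd; pos7(id71) recv 67: drop; pos0(id44) recv 71: fwd
Round 2: pos2(id60) recv 44: drop; pos5(id82) recv 94: fwd; pos7(id71) recv 82: fwd; pos1(id38) recv 71: fwd
Round 3: pos6(id67) recv 94: fwd; pos0(id44) recv 82: fwd; pos2(id60) recv 71: fwd
Round 4: pos7(id71) recv 94: fwd; pos1(id38) recv 82: fwd; pos3(id94) recv 71: drop
Round 5: pos0(id44) recv 94: fwd; pos2(id60) recv 82: fwd
Round 6: pos1(id38) recv 94: fwd; pos3(id94) recv 82: drop
Round 7: pos2(id60) recv 94: fwd
Round 8: pos3(id94) recv 94: ELECTED

Answer: 38,44,71,82,94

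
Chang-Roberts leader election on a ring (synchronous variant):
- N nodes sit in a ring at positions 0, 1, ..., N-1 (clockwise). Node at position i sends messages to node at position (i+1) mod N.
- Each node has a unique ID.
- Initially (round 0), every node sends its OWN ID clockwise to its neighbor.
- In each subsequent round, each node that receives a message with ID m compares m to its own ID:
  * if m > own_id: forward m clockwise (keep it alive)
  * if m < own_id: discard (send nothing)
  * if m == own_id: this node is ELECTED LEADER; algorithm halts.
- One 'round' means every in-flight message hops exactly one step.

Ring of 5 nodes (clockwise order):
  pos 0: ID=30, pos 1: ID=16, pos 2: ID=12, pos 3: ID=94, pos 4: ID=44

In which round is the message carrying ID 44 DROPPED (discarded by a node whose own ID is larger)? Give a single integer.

Round 1: pos1(id16) recv 30: fwd; pos2(id12) recv 16: fwd; pos3(id94) recv 12: drop; pos4(id44) recv 94: fwd; pos0(id30) recv 44: fwd
Round 2: pos2(id12) recv 30: fwd; pos3(id94) recv 16: drop; pos0(id30) recv 94: fwd; pos1(id16) recv 44: fwd
Round 3: pos3(id94) recv 30: drop; pos1(id16) recv 94: fwd; pos2(id12) recv 44: fwd
Round 4: pos2(id12) recv 94: fwd; pos3(id94) recv 44: drop
Round 5: pos3(id94) recv 94: ELECTED
Message ID 44 originates at pos 4; dropped at pos 3 in round 4

Answer: 4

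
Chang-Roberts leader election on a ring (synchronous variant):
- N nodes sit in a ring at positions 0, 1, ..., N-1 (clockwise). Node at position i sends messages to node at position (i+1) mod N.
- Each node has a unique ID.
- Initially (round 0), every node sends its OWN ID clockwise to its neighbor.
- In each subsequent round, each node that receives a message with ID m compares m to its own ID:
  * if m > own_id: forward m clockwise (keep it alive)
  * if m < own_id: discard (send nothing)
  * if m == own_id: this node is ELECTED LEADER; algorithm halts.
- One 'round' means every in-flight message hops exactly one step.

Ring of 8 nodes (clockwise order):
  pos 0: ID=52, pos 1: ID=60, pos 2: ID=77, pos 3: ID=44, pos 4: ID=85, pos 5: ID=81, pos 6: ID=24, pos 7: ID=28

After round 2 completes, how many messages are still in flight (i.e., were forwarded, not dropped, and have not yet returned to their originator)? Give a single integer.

Round 1: pos1(id60) recv 52: drop; pos2(id77) recv 60: drop; pos3(id44) recv 77: fwd; pos4(id85) recv 44: drop; pos5(id81) recv 85: fwd; pos6(id24) recv 81: fwd; pos7(id28) recv 24: drop; pos0(id52) recv 28: drop
Round 2: pos4(id85) recv 77: drop; pos6(id24) recv 85: fwd; pos7(id28) recv 81: fwd
After round 2: 2 messages still in flight

Answer: 2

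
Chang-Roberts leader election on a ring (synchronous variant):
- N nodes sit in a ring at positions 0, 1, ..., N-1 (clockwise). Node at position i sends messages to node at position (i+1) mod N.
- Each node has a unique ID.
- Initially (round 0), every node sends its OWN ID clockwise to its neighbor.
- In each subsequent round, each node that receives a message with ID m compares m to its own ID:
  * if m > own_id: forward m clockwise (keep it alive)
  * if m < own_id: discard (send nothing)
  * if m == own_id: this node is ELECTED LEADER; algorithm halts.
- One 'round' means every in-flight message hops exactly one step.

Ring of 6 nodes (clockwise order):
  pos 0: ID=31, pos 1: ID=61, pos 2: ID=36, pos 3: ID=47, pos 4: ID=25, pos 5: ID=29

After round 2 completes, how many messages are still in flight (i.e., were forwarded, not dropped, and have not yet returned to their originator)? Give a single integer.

Answer: 2

Derivation:
Round 1: pos1(id61) recv 31: drop; pos2(id36) recv 61: fwd; pos3(id47) recv 36: drop; pos4(id25) recv 47: fwd; pos5(id29) recv 25: drop; pos0(id31) recv 29: drop
Round 2: pos3(id47) recv 61: fwd; pos5(id29) recv 47: fwd
After round 2: 2 messages still in flight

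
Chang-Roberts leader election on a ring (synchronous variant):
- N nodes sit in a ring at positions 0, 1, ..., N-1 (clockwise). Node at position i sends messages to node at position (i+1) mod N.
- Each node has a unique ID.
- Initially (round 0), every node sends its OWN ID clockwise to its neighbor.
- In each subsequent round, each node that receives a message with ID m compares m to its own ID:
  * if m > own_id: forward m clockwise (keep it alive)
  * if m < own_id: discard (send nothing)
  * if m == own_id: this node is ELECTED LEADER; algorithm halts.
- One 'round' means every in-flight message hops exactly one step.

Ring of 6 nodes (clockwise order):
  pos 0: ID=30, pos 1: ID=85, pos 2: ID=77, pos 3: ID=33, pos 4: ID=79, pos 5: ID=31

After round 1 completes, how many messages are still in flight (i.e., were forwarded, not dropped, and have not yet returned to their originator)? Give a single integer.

Answer: 4

Derivation:
Round 1: pos1(id85) recv 30: drop; pos2(id77) recv 85: fwd; pos3(id33) recv 77: fwd; pos4(id79) recv 33: drop; pos5(id31) recv 79: fwd; pos0(id30) recv 31: fwd
After round 1: 4 messages still in flight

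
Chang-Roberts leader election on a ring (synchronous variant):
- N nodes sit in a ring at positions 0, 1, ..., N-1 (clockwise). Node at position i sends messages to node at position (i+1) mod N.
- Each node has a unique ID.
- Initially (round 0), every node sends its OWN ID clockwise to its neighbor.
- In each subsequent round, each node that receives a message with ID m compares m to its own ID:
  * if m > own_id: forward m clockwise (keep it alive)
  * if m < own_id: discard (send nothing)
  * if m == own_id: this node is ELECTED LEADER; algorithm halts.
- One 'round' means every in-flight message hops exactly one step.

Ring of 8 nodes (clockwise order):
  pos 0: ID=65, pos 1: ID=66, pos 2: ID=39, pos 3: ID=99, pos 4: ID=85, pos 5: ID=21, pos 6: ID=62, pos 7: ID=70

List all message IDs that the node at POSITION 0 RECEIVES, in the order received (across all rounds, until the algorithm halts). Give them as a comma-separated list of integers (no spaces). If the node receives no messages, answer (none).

Round 1: pos1(id66) recv 65: drop; pos2(id39) recv 66: fwd; pos3(id99) recv 39: drop; pos4(id85) recv 99: fwd; pos5(id21) recv 85: fwd; pos6(id62) recv 21: drop; pos7(id70) recv 62: drop; pos0(id65) recv 70: fwd
Round 2: pos3(id99) recv 66: drop; pos5(id21) recv 99: fwd; pos6(id62) recv 85: fwd; pos1(id66) recv 70: fwd
Round 3: pos6(id62) recv 99: fwd; pos7(id70) recv 85: fwd; pos2(id39) recv 70: fwd
Round 4: pos7(id70) recv 99: fwd; pos0(id65) recv 85: fwd; pos3(id99) recv 70: drop
Round 5: pos0(id65) recv 99: fwd; pos1(id66) recv 85: fwd
Round 6: pos1(id66) recv 99: fwd; pos2(id39) recv 85: fwd
Round 7: pos2(id39) recv 99: fwd; pos3(id99) recv 85: drop
Round 8: pos3(id99) recv 99: ELECTED

Answer: 70,85,99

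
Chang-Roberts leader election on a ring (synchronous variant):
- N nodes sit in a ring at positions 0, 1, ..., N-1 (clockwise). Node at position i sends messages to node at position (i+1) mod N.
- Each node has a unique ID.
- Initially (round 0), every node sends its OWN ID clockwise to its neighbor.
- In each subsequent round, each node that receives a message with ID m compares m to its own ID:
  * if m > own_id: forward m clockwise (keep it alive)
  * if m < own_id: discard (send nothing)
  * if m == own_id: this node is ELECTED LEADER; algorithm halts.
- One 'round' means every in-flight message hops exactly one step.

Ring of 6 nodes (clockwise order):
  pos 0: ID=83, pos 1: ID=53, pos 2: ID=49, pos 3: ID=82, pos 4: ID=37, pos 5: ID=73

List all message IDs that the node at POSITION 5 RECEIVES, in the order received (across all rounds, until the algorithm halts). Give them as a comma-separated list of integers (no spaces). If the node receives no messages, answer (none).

Round 1: pos1(id53) recv 83: fwd; pos2(id49) recv 53: fwd; pos3(id82) recv 49: drop; pos4(id37) recv 82: fwd; pos5(id73) recv 37: drop; pos0(id83) recv 73: drop
Round 2: pos2(id49) recv 83: fwd; pos3(id82) recv 53: drop; pos5(id73) recv 82: fwd
Round 3: pos3(id82) recv 83: fwd; pos0(id83) recv 82: drop
Round 4: pos4(id37) recv 83: fwd
Round 5: pos5(id73) recv 83: fwd
Round 6: pos0(id83) recv 83: ELECTED

Answer: 37,82,83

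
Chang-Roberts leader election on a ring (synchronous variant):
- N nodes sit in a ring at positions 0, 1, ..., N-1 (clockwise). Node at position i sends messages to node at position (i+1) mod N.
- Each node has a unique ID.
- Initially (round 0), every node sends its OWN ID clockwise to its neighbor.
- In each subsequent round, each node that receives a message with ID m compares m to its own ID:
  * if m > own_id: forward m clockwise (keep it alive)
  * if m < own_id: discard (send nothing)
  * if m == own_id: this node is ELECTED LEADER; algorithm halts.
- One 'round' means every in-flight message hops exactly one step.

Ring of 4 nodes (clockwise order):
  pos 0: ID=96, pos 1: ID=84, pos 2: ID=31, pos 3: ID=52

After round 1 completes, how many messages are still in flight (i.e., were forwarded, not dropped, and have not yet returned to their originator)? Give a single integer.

Round 1: pos1(id84) recv 96: fwd; pos2(id31) recv 84: fwd; pos3(id52) recv 31: drop; pos0(id96) recv 52: drop
After round 1: 2 messages still in flight

Answer: 2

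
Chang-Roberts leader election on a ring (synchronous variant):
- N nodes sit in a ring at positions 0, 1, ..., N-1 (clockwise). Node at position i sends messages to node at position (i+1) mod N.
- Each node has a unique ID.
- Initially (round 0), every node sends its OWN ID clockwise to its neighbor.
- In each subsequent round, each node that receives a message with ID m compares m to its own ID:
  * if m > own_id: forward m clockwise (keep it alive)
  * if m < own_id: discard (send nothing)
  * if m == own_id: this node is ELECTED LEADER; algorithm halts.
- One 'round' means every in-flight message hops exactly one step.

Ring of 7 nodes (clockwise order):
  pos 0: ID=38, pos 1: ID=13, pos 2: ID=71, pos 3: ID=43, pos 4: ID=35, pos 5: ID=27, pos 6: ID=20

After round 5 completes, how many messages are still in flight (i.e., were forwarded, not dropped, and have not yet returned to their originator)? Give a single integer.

Answer: 2

Derivation:
Round 1: pos1(id13) recv 38: fwd; pos2(id71) recv 13: drop; pos3(id43) recv 71: fwd; pos4(id35) recv 43: fwd; pos5(id27) recv 35: fwd; pos6(id20) recv 27: fwd; pos0(id38) recv 20: drop
Round 2: pos2(id71) recv 38: drop; pos4(id35) recv 71: fwd; pos5(id27) recv 43: fwd; pos6(id20) recv 35: fwd; pos0(id38) recv 27: drop
Round 3: pos5(id27) recv 71: fwd; pos6(id20) recv 43: fwd; pos0(id38) recv 35: drop
Round 4: pos6(id20) recv 71: fwd; pos0(id38) recv 43: fwd
Round 5: pos0(id38) recv 71: fwd; pos1(id13) recv 43: fwd
After round 5: 2 messages still in flight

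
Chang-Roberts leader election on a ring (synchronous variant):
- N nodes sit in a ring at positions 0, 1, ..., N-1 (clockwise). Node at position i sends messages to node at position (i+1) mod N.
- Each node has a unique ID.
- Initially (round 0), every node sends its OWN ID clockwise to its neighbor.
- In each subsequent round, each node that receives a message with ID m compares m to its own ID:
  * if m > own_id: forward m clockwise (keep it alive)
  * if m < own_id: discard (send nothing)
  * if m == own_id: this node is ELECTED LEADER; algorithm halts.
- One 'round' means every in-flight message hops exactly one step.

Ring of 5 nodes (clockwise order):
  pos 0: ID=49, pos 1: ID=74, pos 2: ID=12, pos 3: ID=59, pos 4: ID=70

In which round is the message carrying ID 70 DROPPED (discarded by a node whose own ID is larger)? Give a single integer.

Round 1: pos1(id74) recv 49: drop; pos2(id12) recv 74: fwd; pos3(id59) recv 12: drop; pos4(id70) recv 59: drop; pos0(id49) recv 70: fwd
Round 2: pos3(id59) recv 74: fwd; pos1(id74) recv 70: drop
Round 3: pos4(id70) recv 74: fwd
Round 4: pos0(id49) recv 74: fwd
Round 5: pos1(id74) recv 74: ELECTED
Message ID 70 originates at pos 4; dropped at pos 1 in round 2

Answer: 2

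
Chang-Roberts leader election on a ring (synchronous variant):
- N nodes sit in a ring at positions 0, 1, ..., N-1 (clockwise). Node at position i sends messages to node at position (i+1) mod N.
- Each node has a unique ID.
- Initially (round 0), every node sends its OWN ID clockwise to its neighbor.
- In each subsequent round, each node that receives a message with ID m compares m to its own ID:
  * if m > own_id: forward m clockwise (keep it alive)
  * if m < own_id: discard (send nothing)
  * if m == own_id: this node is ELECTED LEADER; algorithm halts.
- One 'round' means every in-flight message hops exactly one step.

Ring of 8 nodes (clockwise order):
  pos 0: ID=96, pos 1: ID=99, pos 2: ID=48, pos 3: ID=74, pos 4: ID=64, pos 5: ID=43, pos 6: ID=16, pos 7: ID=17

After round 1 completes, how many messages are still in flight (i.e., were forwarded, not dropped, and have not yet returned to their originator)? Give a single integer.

Answer: 4

Derivation:
Round 1: pos1(id99) recv 96: drop; pos2(id48) recv 99: fwd; pos3(id74) recv 48: drop; pos4(id64) recv 74: fwd; pos5(id43) recv 64: fwd; pos6(id16) recv 43: fwd; pos7(id17) recv 16: drop; pos0(id96) recv 17: drop
After round 1: 4 messages still in flight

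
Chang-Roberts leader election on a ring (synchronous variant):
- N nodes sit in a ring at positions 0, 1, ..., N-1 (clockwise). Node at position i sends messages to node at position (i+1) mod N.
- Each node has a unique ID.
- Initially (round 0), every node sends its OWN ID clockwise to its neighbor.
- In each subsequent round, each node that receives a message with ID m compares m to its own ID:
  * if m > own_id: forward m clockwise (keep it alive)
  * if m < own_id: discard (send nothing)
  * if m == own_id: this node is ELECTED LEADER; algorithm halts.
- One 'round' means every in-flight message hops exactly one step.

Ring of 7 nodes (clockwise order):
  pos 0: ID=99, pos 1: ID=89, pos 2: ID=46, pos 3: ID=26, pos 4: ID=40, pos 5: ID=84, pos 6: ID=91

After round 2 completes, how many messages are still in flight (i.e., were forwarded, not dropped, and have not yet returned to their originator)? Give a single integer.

Round 1: pos1(id89) recv 99: fwd; pos2(id46) recv 89: fwd; pos3(id26) recv 46: fwd; pos4(id40) recv 26: drop; pos5(id84) recv 40: drop; pos6(id91) recv 84: drop; pos0(id99) recv 91: drop
Round 2: pos2(id46) recv 99: fwd; pos3(id26) recv 89: fwd; pos4(id40) recv 46: fwd
After round 2: 3 messages still in flight

Answer: 3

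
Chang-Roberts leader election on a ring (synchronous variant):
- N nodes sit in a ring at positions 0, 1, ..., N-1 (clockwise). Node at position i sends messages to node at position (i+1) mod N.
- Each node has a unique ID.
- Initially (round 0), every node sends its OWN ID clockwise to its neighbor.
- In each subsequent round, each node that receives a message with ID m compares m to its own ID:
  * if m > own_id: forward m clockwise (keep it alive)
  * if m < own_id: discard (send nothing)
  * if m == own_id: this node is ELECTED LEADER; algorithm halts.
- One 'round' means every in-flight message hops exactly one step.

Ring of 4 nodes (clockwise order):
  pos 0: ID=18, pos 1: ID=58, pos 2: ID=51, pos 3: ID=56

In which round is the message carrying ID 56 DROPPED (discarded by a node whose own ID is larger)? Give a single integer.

Round 1: pos1(id58) recv 18: drop; pos2(id51) recv 58: fwd; pos3(id56) recv 51: drop; pos0(id18) recv 56: fwd
Round 2: pos3(id56) recv 58: fwd; pos1(id58) recv 56: drop
Round 3: pos0(id18) recv 58: fwd
Round 4: pos1(id58) recv 58: ELECTED
Message ID 56 originates at pos 3; dropped at pos 1 in round 2

Answer: 2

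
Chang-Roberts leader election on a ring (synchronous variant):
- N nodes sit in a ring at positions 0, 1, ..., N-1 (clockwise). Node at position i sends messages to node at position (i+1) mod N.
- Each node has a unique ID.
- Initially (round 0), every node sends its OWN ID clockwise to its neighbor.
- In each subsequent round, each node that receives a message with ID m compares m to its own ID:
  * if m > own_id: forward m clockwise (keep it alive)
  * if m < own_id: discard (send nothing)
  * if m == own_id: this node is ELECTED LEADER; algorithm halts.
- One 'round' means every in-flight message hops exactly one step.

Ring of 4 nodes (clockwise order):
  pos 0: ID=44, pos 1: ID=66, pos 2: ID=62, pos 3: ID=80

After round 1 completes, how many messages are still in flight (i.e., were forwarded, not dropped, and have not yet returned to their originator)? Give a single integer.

Round 1: pos1(id66) recv 44: drop; pos2(id62) recv 66: fwd; pos3(id80) recv 62: drop; pos0(id44) recv 80: fwd
After round 1: 2 messages still in flight

Answer: 2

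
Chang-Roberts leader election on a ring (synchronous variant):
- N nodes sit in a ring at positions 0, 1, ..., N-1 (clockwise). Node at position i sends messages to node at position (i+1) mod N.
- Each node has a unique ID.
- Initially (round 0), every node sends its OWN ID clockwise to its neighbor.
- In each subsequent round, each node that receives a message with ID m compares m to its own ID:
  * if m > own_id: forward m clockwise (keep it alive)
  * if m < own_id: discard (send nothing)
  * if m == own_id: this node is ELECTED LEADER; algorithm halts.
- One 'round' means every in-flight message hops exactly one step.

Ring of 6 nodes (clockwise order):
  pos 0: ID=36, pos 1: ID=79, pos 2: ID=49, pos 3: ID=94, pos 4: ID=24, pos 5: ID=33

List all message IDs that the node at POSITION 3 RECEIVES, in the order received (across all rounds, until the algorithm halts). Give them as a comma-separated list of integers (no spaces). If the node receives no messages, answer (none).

Round 1: pos1(id79) recv 36: drop; pos2(id49) recv 79: fwd; pos3(id94) recv 49: drop; pos4(id24) recv 94: fwd; pos5(id33) recv 24: drop; pos0(id36) recv 33: drop
Round 2: pos3(id94) recv 79: drop; pos5(id33) recv 94: fwd
Round 3: pos0(id36) recv 94: fwd
Round 4: pos1(id79) recv 94: fwd
Round 5: pos2(id49) recv 94: fwd
Round 6: pos3(id94) recv 94: ELECTED

Answer: 49,79,94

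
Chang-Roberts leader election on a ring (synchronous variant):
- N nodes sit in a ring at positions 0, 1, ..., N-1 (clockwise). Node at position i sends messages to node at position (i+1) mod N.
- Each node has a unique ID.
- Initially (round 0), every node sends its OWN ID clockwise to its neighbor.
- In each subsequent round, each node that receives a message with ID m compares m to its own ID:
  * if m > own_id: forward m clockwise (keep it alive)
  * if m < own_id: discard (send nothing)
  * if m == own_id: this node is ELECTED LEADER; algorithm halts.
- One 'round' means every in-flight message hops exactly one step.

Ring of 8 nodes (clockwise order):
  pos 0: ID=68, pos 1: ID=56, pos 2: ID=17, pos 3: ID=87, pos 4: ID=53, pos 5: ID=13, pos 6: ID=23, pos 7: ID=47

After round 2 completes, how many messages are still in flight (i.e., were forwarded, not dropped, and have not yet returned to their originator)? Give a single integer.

Round 1: pos1(id56) recv 68: fwd; pos2(id17) recv 56: fwd; pos3(id87) recv 17: drop; pos4(id53) recv 87: fwd; pos5(id13) recv 53: fwd; pos6(id23) recv 13: drop; pos7(id47) recv 23: drop; pos0(id68) recv 47: drop
Round 2: pos2(id17) recv 68: fwd; pos3(id87) recv 56: drop; pos5(id13) recv 87: fwd; pos6(id23) recv 53: fwd
After round 2: 3 messages still in flight

Answer: 3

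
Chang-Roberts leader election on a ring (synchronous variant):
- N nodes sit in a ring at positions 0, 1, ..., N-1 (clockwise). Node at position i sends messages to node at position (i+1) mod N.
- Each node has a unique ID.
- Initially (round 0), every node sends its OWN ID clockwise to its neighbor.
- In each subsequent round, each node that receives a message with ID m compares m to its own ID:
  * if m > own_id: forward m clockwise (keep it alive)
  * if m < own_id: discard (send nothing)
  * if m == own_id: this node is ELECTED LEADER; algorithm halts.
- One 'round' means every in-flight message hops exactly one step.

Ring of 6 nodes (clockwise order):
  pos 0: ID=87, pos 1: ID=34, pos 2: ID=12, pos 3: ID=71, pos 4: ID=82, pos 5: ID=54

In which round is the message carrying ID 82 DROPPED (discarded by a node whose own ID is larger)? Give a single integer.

Answer: 2

Derivation:
Round 1: pos1(id34) recv 87: fwd; pos2(id12) recv 34: fwd; pos3(id71) recv 12: drop; pos4(id82) recv 71: drop; pos5(id54) recv 82: fwd; pos0(id87) recv 54: drop
Round 2: pos2(id12) recv 87: fwd; pos3(id71) recv 34: drop; pos0(id87) recv 82: drop
Round 3: pos3(id71) recv 87: fwd
Round 4: pos4(id82) recv 87: fwd
Round 5: pos5(id54) recv 87: fwd
Round 6: pos0(id87) recv 87: ELECTED
Message ID 82 originates at pos 4; dropped at pos 0 in round 2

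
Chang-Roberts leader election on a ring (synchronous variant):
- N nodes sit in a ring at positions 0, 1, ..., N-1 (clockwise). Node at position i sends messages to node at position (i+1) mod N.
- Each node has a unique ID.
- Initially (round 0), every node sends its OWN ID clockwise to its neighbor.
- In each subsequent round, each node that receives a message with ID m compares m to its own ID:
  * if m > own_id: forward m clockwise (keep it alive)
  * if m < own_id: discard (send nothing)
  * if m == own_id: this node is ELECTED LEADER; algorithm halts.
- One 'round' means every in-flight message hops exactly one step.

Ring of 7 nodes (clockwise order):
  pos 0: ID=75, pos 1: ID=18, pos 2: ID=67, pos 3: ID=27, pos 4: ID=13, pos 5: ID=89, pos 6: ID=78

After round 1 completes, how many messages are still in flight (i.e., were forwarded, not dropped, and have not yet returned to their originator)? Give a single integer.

Answer: 5

Derivation:
Round 1: pos1(id18) recv 75: fwd; pos2(id67) recv 18: drop; pos3(id27) recv 67: fwd; pos4(id13) recv 27: fwd; pos5(id89) recv 13: drop; pos6(id78) recv 89: fwd; pos0(id75) recv 78: fwd
After round 1: 5 messages still in flight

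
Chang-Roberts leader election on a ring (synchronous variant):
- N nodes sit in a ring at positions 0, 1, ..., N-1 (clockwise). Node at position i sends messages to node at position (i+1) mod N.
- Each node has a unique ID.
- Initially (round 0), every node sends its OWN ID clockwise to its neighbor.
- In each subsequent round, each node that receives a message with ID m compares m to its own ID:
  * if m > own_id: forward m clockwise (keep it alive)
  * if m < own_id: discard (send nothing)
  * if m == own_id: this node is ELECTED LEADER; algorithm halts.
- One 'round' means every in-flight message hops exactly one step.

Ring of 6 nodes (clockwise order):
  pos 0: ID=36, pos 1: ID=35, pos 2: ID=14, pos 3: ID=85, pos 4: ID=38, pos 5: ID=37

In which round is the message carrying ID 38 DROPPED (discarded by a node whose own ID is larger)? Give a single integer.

Round 1: pos1(id35) recv 36: fwd; pos2(id14) recv 35: fwd; pos3(id85) recv 14: drop; pos4(id38) recv 85: fwd; pos5(id37) recv 38: fwd; pos0(id36) recv 37: fwd
Round 2: pos2(id14) recv 36: fwd; pos3(id85) recv 35: drop; pos5(id37) recv 85: fwd; pos0(id36) recv 38: fwd; pos1(id35) recv 37: fwd
Round 3: pos3(id85) recv 36: drop; pos0(id36) recv 85: fwd; pos1(id35) recv 38: fwd; pos2(id14) recv 37: fwd
Round 4: pos1(id35) recv 85: fwd; pos2(id14) recv 38: fwd; pos3(id85) recv 37: drop
Round 5: pos2(id14) recv 85: fwd; pos3(id85) recv 38: drop
Round 6: pos3(id85) recv 85: ELECTED
Message ID 38 originates at pos 4; dropped at pos 3 in round 5

Answer: 5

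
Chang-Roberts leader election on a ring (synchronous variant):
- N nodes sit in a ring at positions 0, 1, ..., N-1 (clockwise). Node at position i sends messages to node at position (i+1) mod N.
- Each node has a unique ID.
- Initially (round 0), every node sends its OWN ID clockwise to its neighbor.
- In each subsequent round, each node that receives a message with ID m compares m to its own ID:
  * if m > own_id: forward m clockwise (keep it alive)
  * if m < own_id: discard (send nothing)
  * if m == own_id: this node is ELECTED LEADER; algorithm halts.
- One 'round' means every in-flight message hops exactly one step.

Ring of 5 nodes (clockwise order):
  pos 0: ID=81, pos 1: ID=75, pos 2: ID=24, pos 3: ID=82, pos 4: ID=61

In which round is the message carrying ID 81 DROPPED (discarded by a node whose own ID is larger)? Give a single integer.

Answer: 3

Derivation:
Round 1: pos1(id75) recv 81: fwd; pos2(id24) recv 75: fwd; pos3(id82) recv 24: drop; pos4(id61) recv 82: fwd; pos0(id81) recv 61: drop
Round 2: pos2(id24) recv 81: fwd; pos3(id82) recv 75: drop; pos0(id81) recv 82: fwd
Round 3: pos3(id82) recv 81: drop; pos1(id75) recv 82: fwd
Round 4: pos2(id24) recv 82: fwd
Round 5: pos3(id82) recv 82: ELECTED
Message ID 81 originates at pos 0; dropped at pos 3 in round 3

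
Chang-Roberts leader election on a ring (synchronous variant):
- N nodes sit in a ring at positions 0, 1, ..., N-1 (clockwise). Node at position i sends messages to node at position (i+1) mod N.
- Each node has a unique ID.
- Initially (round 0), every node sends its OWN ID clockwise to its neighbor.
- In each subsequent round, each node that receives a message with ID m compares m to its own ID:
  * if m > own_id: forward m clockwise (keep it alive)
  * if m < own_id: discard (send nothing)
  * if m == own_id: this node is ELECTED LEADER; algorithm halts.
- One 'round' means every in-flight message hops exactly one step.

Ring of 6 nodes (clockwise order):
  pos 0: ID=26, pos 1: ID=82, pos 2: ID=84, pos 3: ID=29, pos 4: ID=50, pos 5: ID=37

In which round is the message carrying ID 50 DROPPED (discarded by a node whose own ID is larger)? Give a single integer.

Round 1: pos1(id82) recv 26: drop; pos2(id84) recv 82: drop; pos3(id29) recv 84: fwd; pos4(id50) recv 29: drop; pos5(id37) recv 50: fwd; pos0(id26) recv 37: fwd
Round 2: pos4(id50) recv 84: fwd; pos0(id26) recv 50: fwd; pos1(id82) recv 37: drop
Round 3: pos5(id37) recv 84: fwd; pos1(id82) recv 50: drop
Round 4: pos0(id26) recv 84: fwd
Round 5: pos1(id82) recv 84: fwd
Round 6: pos2(id84) recv 84: ELECTED
Message ID 50 originates at pos 4; dropped at pos 1 in round 3

Answer: 3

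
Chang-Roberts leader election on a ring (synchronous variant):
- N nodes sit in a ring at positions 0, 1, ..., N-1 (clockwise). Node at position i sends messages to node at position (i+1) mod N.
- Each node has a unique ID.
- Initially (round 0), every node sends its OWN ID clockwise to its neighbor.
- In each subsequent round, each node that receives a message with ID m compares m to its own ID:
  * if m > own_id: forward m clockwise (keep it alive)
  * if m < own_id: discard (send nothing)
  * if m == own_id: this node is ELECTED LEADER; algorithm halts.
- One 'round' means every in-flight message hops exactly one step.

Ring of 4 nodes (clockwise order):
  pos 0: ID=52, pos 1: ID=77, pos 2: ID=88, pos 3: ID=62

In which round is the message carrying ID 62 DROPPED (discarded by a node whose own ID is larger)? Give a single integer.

Round 1: pos1(id77) recv 52: drop; pos2(id88) recv 77: drop; pos3(id62) recv 88: fwd; pos0(id52) recv 62: fwd
Round 2: pos0(id52) recv 88: fwd; pos1(id77) recv 62: drop
Round 3: pos1(id77) recv 88: fwd
Round 4: pos2(id88) recv 88: ELECTED
Message ID 62 originates at pos 3; dropped at pos 1 in round 2

Answer: 2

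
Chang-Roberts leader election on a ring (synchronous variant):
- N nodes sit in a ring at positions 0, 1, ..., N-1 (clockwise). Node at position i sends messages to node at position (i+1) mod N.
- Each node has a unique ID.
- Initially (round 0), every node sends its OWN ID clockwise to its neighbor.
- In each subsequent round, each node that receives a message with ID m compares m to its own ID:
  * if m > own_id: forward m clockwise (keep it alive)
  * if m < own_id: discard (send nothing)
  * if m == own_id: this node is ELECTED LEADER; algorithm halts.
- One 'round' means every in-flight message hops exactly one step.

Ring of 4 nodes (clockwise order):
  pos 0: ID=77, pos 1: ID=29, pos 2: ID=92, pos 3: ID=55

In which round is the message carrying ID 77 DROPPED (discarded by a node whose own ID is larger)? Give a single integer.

Round 1: pos1(id29) recv 77: fwd; pos2(id92) recv 29: drop; pos3(id55) recv 92: fwd; pos0(id77) recv 55: drop
Round 2: pos2(id92) recv 77: drop; pos0(id77) recv 92: fwd
Round 3: pos1(id29) recv 92: fwd
Round 4: pos2(id92) recv 92: ELECTED
Message ID 77 originates at pos 0; dropped at pos 2 in round 2

Answer: 2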